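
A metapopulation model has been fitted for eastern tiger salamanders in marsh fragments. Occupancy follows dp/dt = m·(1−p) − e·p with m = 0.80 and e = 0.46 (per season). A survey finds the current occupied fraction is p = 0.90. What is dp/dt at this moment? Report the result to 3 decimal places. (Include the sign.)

-0.334

Colonization term: m·(1−p) = 0.80×0.1000 = 0.08000.
Extinction term: e·p = 0.41400.
dp/dt = 0.08000 − 0.41400 = -0.33400.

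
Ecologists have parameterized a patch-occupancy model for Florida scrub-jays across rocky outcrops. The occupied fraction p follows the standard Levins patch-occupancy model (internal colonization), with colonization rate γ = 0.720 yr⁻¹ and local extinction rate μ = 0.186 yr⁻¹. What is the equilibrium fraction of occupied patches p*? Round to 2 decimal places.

0.74

At equilibrium, colonization balances extinction: γ·p*·(1−p*) = μ·p*.
So p* = 1 − μ/γ = 1 − 0.186/0.720 = 1 − 0.2583 = 0.7417.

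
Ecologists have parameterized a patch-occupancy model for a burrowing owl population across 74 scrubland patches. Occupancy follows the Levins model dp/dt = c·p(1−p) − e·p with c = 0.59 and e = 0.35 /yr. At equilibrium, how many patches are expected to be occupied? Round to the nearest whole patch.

30

p* = 1 − e/c = 1 − 0.35/0.59 = 0.4068.
Expected occupied patches = N × p* = 74 × 0.4068 = 30.10 ≈ 30.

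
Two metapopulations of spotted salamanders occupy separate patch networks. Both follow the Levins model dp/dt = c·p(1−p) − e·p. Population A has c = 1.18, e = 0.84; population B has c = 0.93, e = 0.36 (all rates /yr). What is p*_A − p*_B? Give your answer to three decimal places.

-0.325

A: p*_A = 1 − 0.84/1.18 = 0.2881.
B: p*_B = 1 − 0.36/0.93 = 0.6129.
p*_A − p*_B = 0.2881 − 0.6129 = -0.3248.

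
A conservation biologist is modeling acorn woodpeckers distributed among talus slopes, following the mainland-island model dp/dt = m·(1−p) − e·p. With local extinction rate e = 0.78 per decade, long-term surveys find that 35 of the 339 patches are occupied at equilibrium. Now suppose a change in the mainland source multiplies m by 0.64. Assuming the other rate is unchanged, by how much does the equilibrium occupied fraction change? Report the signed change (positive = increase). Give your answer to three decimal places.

Observed p* = 35/339 = 0.10324.
Balance m(1−p*) = e·p* gives m = e·p*/(1−p*) = 0.78×0.10324/0.89676 = 0.08980.
New p* = m/(m+e) = 0.05747/(0.05747+0.78000) = 0.06862.
Δp* = 0.06862 − 0.10324 = -0.03462.

-0.035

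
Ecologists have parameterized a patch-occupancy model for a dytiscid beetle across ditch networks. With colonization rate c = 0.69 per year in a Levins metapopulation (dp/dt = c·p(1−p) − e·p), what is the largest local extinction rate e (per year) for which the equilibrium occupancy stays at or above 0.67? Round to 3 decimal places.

0.228

1 − e/c ≥ 0.67 ⇒ e ≤ c(1 − 0.67) = 0.69 × 0.3300.
e_max = 0.2277.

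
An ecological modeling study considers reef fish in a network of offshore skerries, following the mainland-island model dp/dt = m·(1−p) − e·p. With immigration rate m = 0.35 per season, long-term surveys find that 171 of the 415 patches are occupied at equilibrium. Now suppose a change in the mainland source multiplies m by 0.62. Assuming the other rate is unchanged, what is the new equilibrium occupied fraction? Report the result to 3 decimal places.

Observed p* = 171/415 = 0.41205.
Balance m(1−p*) = e·p* gives e = m(1−p*)/p* = 0.35×0.58795/0.41205 = 0.49941.
New p* = m/(m+e) = 0.21700/(0.21700+0.49941) = 0.30290.

0.303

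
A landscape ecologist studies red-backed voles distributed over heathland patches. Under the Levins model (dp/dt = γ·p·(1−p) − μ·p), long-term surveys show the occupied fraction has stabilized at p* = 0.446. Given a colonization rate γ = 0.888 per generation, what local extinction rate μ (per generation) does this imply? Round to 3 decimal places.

0.492

At equilibrium γ(1−p*) = μ.
μ = 0.888 × (1 − 0.446) = 0.888 × 0.5540 = 0.4920.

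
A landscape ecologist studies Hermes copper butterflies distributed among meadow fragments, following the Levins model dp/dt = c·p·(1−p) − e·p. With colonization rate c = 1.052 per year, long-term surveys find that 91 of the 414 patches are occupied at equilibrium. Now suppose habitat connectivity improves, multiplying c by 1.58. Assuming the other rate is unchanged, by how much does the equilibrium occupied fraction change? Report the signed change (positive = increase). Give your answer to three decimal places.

0.286

Observed p* = 91/414 = 0.21981.
Balance c(1−p*) = e gives e = 1.052×(1 − 0.21981) = 0.82076.
New p* = 1 − e/c = 1 − 0.82076/1.66216 = 0.50621.
Δp* = 0.50621 − 0.21981 = +0.28640.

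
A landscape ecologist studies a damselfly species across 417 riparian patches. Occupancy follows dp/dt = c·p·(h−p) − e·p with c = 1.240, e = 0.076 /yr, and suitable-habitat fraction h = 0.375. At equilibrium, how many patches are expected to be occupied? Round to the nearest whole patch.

131

p* = h − e/c = 0.375 − 0.0613 = 0.3137.
Expected occupied patches = N × p* = 417 × 0.3137 = 130.82 ≈ 131.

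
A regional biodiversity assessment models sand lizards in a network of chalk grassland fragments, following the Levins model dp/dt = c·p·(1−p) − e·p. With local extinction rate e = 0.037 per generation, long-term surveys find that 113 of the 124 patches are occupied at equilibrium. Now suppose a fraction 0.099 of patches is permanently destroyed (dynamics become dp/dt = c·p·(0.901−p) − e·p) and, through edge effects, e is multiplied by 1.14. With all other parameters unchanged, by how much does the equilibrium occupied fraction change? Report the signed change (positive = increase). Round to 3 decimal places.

-0.111

Observed p* = 113/124 = 0.91129.
Balance c(1−p*) = e gives c = e/(1 − 0.91129) = 0.037/0.08871 = 0.41709.
New p* = 0.901 − e/c = 0.901 − 0.04218/0.41709 = 0.79987.
Δp* = 0.79987 − 0.91129 = -0.11142.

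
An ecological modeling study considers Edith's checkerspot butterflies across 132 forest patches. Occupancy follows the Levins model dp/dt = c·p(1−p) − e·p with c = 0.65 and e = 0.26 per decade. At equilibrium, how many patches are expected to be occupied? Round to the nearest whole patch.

p* = 1 − e/c = 1 − 0.26/0.65 = 0.6000.
Expected occupied patches = N × p* = 132 × 0.6000 = 79.20 ≈ 79.

79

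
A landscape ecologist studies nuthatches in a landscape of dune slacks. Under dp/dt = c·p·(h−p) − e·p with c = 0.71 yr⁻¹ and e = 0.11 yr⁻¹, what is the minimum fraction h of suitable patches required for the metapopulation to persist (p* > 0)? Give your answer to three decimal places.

0.155

p* = h − e/c is positive only when h > e/c.
h_min = e/c = 0.11/0.71 = 0.1549.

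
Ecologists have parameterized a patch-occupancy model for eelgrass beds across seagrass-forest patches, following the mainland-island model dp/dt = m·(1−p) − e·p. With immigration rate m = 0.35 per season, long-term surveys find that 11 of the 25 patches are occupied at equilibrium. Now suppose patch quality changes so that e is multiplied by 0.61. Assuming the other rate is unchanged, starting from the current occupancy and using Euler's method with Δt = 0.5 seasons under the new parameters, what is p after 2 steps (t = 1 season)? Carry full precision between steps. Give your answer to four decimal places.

0.5046

Observed p* = 11/25 = 0.44000.
Balance m(1−p*) = e·p* gives e = m(1−p*)/p* = 0.35×0.56000/0.44000 = 0.44545.
Starting from p₀ = 0.44000; update p ← p + (dp/dt)·Δt with the new parameters.
p: 0.44000 → 0.47822  (Δp = +0.03822)
p: 0.47822 → 0.50456  (Δp = +0.02634)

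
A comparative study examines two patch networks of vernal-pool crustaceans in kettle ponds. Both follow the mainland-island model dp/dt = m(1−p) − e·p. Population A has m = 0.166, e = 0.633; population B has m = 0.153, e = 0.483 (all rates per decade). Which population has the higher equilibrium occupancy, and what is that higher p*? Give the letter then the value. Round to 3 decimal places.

A: p*_A = m/(m+e) = 0.166/0.7990 = 0.2078.
B: p*_B = 0.153/0.6360 = 0.2406.
B is higher at 0.2406.

B, 0.241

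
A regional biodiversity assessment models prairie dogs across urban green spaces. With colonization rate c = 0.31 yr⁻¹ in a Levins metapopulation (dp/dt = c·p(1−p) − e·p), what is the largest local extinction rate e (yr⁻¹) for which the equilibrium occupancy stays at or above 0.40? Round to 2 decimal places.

0.19

1 − e/c ≥ 0.40 ⇒ e ≤ c(1 − 0.40) = 0.31 × 0.6000.
e_max = 0.1860.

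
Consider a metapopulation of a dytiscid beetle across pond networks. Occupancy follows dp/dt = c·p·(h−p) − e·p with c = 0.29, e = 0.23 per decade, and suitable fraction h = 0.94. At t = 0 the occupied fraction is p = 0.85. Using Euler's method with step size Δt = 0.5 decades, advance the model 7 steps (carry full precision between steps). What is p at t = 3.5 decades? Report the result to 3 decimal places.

Update rule: p ← p + [c·p·(h−p) − e·p]·Δt with Δt = 0.5.
step 1: Δp = -0.08666, p = 0.76334
step 2: Δp = -0.06823, p = 0.69511
step 3: Δp = -0.05526, p = 0.63986
step 4: Δp = -0.04574, p = 0.59412
step 5: Δp = -0.03853, p = 0.55559
step 6: Δp = -0.03292, p = 0.52267
step 7: Δp = -0.02848, p = 0.49419

0.494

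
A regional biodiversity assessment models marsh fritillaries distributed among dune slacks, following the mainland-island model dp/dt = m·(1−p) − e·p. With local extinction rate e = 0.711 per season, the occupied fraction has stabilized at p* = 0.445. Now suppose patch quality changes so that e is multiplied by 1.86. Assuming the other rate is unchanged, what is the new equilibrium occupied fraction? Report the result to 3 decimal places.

0.301

Balance m(1−p*) = e·p* gives m = e·p*/(1−p*) = 0.711×0.44500/0.55500 = 0.57008.
New p* = m/(m+e) = 0.57008/(0.57008+1.32246) = 0.30122.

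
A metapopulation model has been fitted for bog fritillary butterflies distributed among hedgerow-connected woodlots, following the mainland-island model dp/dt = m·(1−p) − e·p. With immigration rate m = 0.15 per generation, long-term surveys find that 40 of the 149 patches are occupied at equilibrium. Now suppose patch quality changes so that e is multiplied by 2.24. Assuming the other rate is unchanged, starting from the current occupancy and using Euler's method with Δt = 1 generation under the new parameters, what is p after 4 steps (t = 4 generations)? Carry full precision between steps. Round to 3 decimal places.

Observed p* = 40/149 = 0.26846.
Balance m(1−p*) = e·p* gives e = m(1−p*)/p* = 0.15×0.73154/0.26846 = 0.40875.
Starting from p₀ = 0.26846; update p ← p + (dp/dt)·Δt with the new parameters.
step 1: Δp = -0.13607, p = 0.13239
step 2: Δp = +0.00893, p = 0.14132
step 3: Δp = -0.00059, p = 0.14073
step 4: Δp = +0.00004, p = 0.14077

0.141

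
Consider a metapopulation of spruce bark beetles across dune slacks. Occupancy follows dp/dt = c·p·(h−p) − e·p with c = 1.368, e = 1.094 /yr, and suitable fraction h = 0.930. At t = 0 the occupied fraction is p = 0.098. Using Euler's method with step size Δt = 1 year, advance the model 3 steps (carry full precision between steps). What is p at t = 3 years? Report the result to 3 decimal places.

Update rule: p ← p + [c·p·(h−p) − e·p]·Δt with Δt = 1.
t = 1: p = 0.09800 + (+0.00433) = 0.10233
t = 2: p = 0.10233 + (+0.00391) = 0.10624
t = 3: p = 0.10624 + (+0.00350) = 0.10974

0.110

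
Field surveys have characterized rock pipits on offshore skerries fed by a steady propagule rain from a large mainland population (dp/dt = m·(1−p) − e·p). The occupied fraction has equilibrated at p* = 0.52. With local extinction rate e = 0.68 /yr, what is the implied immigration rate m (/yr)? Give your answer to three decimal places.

0.737

At equilibrium m(1−p*) = e·p*, so m = e·p*/(1−p*).
m = 0.68 × 0.52 / 0.4800 = 0.3536/0.4800 = 0.7367.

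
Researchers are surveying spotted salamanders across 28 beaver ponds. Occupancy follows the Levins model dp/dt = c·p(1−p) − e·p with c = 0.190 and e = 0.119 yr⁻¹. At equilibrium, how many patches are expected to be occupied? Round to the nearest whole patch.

10

p* = 1 − e/c = 1 − 0.119/0.190 = 0.3737.
Expected occupied patches = N × p* = 28 × 0.3737 = 10.46 ≈ 10.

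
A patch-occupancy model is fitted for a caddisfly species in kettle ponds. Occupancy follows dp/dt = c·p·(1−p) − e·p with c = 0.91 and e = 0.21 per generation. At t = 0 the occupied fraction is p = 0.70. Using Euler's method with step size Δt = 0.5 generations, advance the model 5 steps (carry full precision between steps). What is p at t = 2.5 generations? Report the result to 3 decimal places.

0.760

Update rule: p ← p + [c·p·(1−p) − e·p]·Δt with Δt = 0.5.
p: 0.70000 → 0.72205  (Δp = +0.02205)
p: 0.72205 → 0.73755  (Δp = +0.01550)
p: 0.73755 → 0.74818  (Δp = +0.01063)
p: 0.74818 → 0.75535  (Δp = +0.00717)
p: 0.75535 → 0.76012  (Δp = +0.00477)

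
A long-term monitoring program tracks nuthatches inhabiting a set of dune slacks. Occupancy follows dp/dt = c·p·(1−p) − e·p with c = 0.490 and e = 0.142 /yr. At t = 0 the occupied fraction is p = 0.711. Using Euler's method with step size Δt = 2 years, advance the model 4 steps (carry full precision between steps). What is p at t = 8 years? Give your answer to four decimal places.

0.7102

Update rule: p ← p + [c·p·(1−p) − e·p]·Δt with Δt = 2.
  1  |  dp/dt·Δt = -0.000555  |  p_1 = 0.710445
  2  |  dp/dt·Δt = -0.000168  |  p_2 = 0.710277
  3  |  dp/dt·Δt = -0.000051  |  p_3 = 0.710226
  4  |  dp/dt·Δt = -0.000016  |  p_4 = 0.710211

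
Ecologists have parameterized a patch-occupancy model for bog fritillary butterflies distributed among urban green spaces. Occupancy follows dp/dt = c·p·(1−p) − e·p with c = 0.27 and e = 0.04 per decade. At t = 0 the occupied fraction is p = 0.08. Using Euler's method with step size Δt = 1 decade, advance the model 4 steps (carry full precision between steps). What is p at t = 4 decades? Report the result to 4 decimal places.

0.1663

Update rule: p ← p + [c·p·(1−p) − e·p]·Δt with Δt = 1.
p: 0.08000 → 0.09667  (Δp = +0.01667)
p: 0.09667 → 0.11638  (Δp = +0.01971)
p: 0.11638 → 0.13949  (Δp = +0.02311)
p: 0.13949 → 0.16632  (Δp = +0.02683)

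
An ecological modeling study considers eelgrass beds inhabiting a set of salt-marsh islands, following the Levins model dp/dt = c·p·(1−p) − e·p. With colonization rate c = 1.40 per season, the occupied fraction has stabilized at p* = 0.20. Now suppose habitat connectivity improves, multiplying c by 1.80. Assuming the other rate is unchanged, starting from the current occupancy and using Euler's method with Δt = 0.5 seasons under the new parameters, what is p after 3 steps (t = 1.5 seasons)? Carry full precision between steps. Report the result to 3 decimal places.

0.469

Balance c(1−p*) = e gives e = 1.40×(1 − 0.20000) = 1.12000.
Starting from p₀ = 0.20000; update p ← p + (dp/dt)·Δt with the new parameters.
p: 0.20000 → 0.28960  (Δp = +0.08960)
p: 0.28960 → 0.38665  (Δp = +0.09705)
p: 0.38665 → 0.46893  (Δp = +0.08229)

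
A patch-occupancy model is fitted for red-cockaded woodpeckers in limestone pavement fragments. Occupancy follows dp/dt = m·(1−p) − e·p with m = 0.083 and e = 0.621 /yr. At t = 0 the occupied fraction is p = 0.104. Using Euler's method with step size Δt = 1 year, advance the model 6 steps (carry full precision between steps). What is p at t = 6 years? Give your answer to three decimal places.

Update rule: p ← p + [m·(1−p) − e·p]·Δt with Δt = 1.
step 1: Δp = +0.00978, p = 0.11378
step 2: Δp = +0.00290, p = 0.11668
step 3: Δp = +0.00086, p = 0.11754
step 4: Δp = +0.00025, p = 0.11779
step 5: Δp = +0.00008, p = 0.11787
step 6: Δp = +0.00002, p = 0.11789

0.118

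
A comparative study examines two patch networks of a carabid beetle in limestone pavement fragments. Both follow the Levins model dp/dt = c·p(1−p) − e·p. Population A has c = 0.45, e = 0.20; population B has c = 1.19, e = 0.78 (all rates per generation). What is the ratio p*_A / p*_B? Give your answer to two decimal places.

1.61

A: p*_A = 1 − 0.20/0.45 = 0.5556.
B: p*_B = 1 − 0.78/1.19 = 0.3445.
p*_A / p*_B = 0.5556/0.3445 = 1.6125.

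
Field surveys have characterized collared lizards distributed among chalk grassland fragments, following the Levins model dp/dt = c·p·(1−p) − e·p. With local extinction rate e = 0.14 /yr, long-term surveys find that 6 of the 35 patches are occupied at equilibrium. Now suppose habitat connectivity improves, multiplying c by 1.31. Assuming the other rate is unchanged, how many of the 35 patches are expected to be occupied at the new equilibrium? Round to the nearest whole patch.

Observed p* = 6/35 = 0.17143.
Balance c(1−p*) = e gives c = e/(1 − 0.17143) = 0.14/0.82857 = 0.16897.
New p* = 1 − e/c = 1 − 0.14000/0.22135 = 0.36752.
Expected occupied = 35 × 0.36752 = 12.86 ≈ 13.

13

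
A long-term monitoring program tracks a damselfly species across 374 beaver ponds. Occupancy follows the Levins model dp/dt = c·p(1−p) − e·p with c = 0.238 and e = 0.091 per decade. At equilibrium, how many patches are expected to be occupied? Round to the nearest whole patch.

231

p* = 1 − e/c = 1 − 0.091/0.238 = 0.6176.
Expected occupied patches = N × p* = 374 × 0.6176 = 231.00 ≈ 231.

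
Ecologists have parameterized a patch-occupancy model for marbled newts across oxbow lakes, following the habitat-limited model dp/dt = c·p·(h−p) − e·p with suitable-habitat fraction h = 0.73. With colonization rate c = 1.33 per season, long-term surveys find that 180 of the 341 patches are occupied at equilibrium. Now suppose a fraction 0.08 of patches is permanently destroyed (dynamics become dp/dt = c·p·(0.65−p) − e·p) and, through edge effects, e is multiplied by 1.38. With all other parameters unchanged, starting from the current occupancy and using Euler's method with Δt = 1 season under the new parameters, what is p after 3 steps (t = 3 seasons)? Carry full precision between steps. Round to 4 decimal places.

0.3810

Observed p* = 180/341 = 0.52786.
Balance c(h−p*) = e gives e = 1.33×(0.73 − 0.52786) = 0.26885.
Starting from p₀ = 0.52786; update p ← p + (dp/dt)·Δt with the new parameters.
t = 1: p = 0.52786 + (-0.11009) = 0.41777
t = 2: p = 0.41777 + (-0.02596) = 0.39181
t = 3: p = 0.39181 + (-0.01082) = 0.38099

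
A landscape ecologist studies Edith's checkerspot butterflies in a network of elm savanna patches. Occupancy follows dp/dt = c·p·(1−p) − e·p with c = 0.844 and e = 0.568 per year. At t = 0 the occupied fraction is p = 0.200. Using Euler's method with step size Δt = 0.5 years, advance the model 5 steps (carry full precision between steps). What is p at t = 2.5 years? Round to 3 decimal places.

Update rule: p ← p + [c·p·(1−p) − e·p]·Δt with Δt = 0.5.
t = 0.5: p = 0.20000 + (+0.01072) = 0.21072
t = 1: p = 0.21072 + (+0.01034) = 0.22106
t = 1.5: p = 0.22106 + (+0.00988) = 0.23095
t = 2: p = 0.23095 + (+0.00936) = 0.24031
t = 2.5: p = 0.24031 + (+0.00879) = 0.24910

0.249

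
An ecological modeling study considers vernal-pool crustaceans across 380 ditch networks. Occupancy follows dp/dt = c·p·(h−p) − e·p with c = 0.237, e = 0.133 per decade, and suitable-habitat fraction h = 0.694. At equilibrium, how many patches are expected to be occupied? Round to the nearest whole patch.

50

p* = h − e/c = 0.694 − 0.5612 = 0.1328.
Expected occupied patches = N × p* = 380 × 0.1328 = 50.47 ≈ 50.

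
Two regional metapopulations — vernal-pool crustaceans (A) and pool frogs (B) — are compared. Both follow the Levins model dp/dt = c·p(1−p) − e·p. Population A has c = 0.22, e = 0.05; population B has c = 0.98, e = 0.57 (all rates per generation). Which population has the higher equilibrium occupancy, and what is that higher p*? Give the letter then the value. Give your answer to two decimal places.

A: p*_A = 1 − 0.05/0.22 = 0.7727.
B: p*_B = 1 − 0.57/0.98 = 0.4184.
A is higher at 0.7727.

A, 0.77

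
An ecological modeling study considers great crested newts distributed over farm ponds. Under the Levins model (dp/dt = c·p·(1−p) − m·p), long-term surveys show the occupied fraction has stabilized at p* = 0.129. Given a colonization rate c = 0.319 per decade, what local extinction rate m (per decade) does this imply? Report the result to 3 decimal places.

0.278

At equilibrium c(1−p*) = m.
m = 0.319 × (1 − 0.129) = 0.319 × 0.8710 = 0.2778.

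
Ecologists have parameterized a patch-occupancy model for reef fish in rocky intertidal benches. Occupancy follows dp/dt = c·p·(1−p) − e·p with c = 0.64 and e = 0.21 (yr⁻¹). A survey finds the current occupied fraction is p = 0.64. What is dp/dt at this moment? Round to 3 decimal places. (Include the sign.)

Colonization term: c·p·(1−p) = 0.64×0.64×0.3600 = 0.14746.
Extinction term: e·p = 0.13440.
dp/dt = 0.14746 − 0.13440 = 0.01306.

0.013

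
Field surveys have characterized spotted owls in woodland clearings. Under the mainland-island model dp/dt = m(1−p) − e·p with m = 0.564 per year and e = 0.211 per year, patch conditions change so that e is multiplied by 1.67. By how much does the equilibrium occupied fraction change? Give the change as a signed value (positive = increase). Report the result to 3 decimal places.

Before: p* = 0.564/(0.564+0.211) = 0.7277.
After: m = 0.564, e = 0.35237; p* = 0.564/0.9164 = 0.6155.
Δp* = 0.6155 − 0.7277 = -0.1123.

-0.112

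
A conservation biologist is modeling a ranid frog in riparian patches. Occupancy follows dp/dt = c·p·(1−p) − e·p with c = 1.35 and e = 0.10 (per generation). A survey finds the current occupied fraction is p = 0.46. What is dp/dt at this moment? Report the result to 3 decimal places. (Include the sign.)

0.289

Colonization term: c·p·(1−p) = 1.35×0.46×0.5400 = 0.33534.
Extinction term: e·p = 0.04600.
dp/dt = 0.33534 − 0.04600 = 0.28934.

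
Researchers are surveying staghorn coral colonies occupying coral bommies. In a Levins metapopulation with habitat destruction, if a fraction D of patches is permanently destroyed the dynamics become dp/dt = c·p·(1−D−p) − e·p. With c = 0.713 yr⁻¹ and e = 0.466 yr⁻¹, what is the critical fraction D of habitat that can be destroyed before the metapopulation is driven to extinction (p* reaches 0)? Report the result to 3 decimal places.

The nontrivial equilibrium is p* = (1−D) − e/c; extinction occurs when this hits zero.
So D_crit = 1 − e/c = 1 − 0.466/0.713 = 1 − 0.6536 = 0.3464.
This equals the undisturbed p*, a classic result of Lande's extension.

0.346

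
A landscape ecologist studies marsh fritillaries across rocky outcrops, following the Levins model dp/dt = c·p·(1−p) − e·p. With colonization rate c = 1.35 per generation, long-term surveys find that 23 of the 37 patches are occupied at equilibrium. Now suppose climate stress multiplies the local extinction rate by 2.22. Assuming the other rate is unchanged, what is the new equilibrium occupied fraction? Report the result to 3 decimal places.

0.160

Observed p* = 23/37 = 0.62162.
Balance c(1−p*) = e gives e = 1.35×(1 − 0.62162) = 0.51081.
New p* = 1 − e/c = 1 − 1.13400/1.35000 = 0.16000.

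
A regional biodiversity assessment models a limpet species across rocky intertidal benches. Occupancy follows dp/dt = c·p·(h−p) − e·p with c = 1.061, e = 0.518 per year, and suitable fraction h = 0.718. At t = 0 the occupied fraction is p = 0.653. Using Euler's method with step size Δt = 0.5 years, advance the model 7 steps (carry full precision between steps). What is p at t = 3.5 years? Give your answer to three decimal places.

Update rule: p ← p + [c·p·(h−p) − e·p]·Δt with Δt = 0.5.
step 1: Δp = -0.14661, p = 0.50639
step 2: Δp = -0.07431, p = 0.43208
step 3: Δp = -0.04637, p = 0.38571
step 4: Δp = -0.03191, p = 0.35380
step 5: Δp = -0.02328, p = 0.33053
step 6: Δp = -0.01767, p = 0.31286
step 7: Δp = -0.01379, p = 0.29907

0.299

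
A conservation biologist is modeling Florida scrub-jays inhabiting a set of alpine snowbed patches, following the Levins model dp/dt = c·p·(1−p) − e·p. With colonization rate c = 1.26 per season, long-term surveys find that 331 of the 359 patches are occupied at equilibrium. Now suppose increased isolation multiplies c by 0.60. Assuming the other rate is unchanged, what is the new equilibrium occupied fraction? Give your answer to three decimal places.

Observed p* = 331/359 = 0.92201.
Balance c(1−p*) = e gives e = 1.26×(1 − 0.92201) = 0.09827.
New p* = 1 − e/c = 1 − 0.09827/0.75600 = 0.87001.

0.870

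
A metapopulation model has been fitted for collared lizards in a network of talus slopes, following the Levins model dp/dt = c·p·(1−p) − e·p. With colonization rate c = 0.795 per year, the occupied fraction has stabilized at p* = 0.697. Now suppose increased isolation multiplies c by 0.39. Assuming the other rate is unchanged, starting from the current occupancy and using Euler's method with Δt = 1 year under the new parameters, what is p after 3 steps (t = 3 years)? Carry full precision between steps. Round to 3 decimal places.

0.477

Balance c(1−p*) = e gives e = 0.795×(1 − 0.69700) = 0.24089.
Starting from p₀ = 0.69700; update p ← p + (dp/dt)·Δt with the new parameters.
  1  |  dp/dt·Δt = -0.102417  |  p_1 = 0.594583
  2  |  dp/dt·Δt = -0.068487  |  p_2 = 0.526096
  3  |  dp/dt·Δt = -0.049427  |  p_3 = 0.476668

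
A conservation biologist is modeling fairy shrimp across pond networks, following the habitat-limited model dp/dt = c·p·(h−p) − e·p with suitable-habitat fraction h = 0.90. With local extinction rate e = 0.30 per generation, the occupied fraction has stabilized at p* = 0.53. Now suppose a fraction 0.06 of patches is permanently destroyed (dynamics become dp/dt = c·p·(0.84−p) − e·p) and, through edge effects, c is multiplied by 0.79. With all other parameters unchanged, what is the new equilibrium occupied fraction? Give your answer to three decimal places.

0.372

Balance c(h−p*) = e gives c = e/(0.9 − 0.53000) = 0.30/0.37000 = 0.81081.
New p* = 0.84 − e/c = 0.84 − 0.30000/0.64054 = 0.37165.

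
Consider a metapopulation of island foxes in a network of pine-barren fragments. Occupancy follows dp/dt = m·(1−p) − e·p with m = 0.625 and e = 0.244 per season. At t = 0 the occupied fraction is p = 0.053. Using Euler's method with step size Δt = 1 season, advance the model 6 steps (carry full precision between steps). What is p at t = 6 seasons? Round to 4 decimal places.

0.7192

Update rule: p ← p + [m·(1−p) − e·p]·Δt with Δt = 1.
step 1: Δp = +0.57894, p = 0.63194
step 2: Δp = +0.07584, p = 0.70778
step 3: Δp = +0.00994, p = 0.71772
step 4: Δp = +0.00130, p = 0.71902
step 5: Δp = +0.00017, p = 0.71919
step 6: Δp = +0.00002, p = 0.71921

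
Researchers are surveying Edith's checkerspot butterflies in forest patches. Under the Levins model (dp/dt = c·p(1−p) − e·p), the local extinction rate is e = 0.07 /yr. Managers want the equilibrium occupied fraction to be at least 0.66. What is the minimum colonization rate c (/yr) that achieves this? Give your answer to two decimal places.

p* = 1 − e/c ≥ 0.66 requires e/c ≤ 0.3400, i.e. c ≥ e/0.3400.
c_min = 0.07/0.3400 = 0.2059.

0.21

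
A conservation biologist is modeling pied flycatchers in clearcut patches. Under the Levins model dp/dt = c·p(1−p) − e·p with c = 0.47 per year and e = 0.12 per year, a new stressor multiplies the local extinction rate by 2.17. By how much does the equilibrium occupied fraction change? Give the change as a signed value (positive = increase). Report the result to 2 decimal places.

-0.30

Before: p* = 1 − 0.12/0.47 = 0.7447.
After the change, c = 0.47, e = 0.2604, so p* = 1 − 0.2604/0.47 = 0.4460.
Δp* = 0.4460 − 0.7447 = -0.2987.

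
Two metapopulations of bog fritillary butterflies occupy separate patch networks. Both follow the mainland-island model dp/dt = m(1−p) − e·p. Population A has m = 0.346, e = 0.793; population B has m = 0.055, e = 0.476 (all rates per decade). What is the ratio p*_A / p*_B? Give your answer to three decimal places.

A: p*_A = m/(m+e) = 0.346/1.1390 = 0.3038.
B: p*_B = 0.055/0.5310 = 0.1036.
p*_A / p*_B = 0.3038/0.1036 = 2.9328.

2.933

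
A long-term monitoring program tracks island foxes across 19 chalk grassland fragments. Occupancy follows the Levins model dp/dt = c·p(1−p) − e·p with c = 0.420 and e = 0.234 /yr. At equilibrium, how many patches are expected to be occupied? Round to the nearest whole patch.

8

p* = 1 − e/c = 1 − 0.234/0.420 = 0.4429.
Expected occupied patches = N × p* = 19 × 0.4429 = 8.41 ≈ 8.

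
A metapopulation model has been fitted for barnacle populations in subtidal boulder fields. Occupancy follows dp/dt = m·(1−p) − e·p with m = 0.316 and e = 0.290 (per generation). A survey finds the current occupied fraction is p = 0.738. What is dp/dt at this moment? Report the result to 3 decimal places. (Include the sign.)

-0.131

Colonization term: m·(1−p) = 0.316×0.2620 = 0.08279.
Extinction term: e·p = 0.21402.
dp/dt = 0.08279 − 0.21402 = -0.13123.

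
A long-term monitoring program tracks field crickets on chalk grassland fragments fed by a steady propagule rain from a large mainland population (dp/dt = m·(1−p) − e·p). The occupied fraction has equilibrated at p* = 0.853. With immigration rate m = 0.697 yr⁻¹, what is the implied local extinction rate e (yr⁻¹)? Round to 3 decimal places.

At equilibrium m(1−p*) = e·p*, so e = m(1−p*)/p*.
e = 0.697 × 0.1470 / 0.853 = 0.1201.

0.120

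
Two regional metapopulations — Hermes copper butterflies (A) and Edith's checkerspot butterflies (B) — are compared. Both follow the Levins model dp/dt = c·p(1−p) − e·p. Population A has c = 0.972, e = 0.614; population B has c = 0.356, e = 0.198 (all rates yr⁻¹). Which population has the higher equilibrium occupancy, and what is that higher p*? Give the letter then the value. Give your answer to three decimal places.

A: p*_A = 1 − 0.614/0.972 = 0.3683.
B: p*_B = 1 − 0.198/0.356 = 0.4438.
B is higher at 0.4438.

B, 0.444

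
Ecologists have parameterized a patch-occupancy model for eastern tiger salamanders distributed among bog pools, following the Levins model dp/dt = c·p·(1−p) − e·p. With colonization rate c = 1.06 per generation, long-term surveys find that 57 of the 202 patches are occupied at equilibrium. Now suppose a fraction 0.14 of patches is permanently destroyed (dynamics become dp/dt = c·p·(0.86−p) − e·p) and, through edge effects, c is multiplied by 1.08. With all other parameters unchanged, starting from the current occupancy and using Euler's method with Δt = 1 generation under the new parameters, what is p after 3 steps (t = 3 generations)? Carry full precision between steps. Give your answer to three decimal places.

0.226

Observed p* = 57/202 = 0.28218.
Balance c(1−p*) = e gives e = 1.06×(1 − 0.28218) = 0.76089.
Starting from p₀ = 0.28218; update p ← p + (dp/dt)·Δt with the new parameters.
p: 0.28218 → 0.25413  (Δp = -0.02805)
p: 0.25413 → 0.23703  (Δp = -0.01710)
p: 0.23703 → 0.22572  (Δp = -0.01131)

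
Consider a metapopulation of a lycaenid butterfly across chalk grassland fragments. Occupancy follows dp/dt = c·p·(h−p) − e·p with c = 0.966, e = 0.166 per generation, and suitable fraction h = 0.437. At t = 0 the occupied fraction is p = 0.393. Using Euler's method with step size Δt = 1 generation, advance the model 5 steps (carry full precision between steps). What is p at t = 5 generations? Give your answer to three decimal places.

Update rule: p ← p + [c·p·(h−p) − e·p]·Δt with Δt = 1.
t = 1: p = 0.39300 + (-0.04853) = 0.34447
t = 2: p = 0.34447 + (-0.02639) = 0.31808
t = 3: p = 0.31808 + (-0.01626) = 0.30182
t = 4: p = 0.30182 + (-0.01069) = 0.29113
t = 5: p = 0.29113 + (-0.00730) = 0.28382

0.284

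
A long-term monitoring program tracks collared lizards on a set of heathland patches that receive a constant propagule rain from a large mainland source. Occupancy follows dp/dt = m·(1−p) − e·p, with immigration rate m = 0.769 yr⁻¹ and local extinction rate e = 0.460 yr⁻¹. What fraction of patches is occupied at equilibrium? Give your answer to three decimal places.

At equilibrium the propagule rain into empty patches balances local extinction: m(1−p*) = e·p*.
p* = m/(m+e) = 0.769/(0.769+0.460) = 0.769/1.2290 = 0.6257.

0.626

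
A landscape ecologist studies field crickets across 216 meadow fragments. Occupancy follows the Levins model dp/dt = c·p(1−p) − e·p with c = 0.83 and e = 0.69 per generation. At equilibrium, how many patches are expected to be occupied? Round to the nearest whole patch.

p* = 1 − e/c = 1 − 0.69/0.83 = 0.1687.
Expected occupied patches = N × p* = 216 × 0.1687 = 36.43 ≈ 36.

36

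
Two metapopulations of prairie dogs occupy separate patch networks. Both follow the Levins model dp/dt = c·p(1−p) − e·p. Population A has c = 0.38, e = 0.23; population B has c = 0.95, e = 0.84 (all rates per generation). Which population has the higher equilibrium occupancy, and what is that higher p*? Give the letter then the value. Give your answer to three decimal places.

A: p*_A = 1 − 0.23/0.38 = 0.3947.
B: p*_B = 1 − 0.84/0.95 = 0.1158.
A is higher at 0.3947.

A, 0.395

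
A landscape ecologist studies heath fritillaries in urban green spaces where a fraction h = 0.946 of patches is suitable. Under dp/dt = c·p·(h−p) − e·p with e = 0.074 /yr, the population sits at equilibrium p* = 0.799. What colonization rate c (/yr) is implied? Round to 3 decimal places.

0.503

At equilibrium c(h−p*) = e, so c = e/(h−p*).
c = 0.074/(0.946 − 0.799) = 0.074/0.1470 = 0.5034.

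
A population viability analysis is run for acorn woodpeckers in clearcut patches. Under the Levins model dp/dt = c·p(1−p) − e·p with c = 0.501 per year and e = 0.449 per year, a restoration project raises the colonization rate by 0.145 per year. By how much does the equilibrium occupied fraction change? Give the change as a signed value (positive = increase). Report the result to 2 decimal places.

0.20

Before: p* = 1 − 0.449/0.501 = 0.1038.
After the change, c = 0.646, e = 0.449, so p* = 1 − 0.449/0.646 = 0.3050.
Δp* = 0.3050 − 0.1038 = +0.2012.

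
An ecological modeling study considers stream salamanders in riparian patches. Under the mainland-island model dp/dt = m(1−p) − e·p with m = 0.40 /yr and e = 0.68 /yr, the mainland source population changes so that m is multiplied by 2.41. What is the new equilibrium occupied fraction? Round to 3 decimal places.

Before: p* = 0.40/(0.40+0.68) = 0.3704.
After: m = 0.964, e = 0.68; p* = 0.964/1.6440 = 0.5864.

0.586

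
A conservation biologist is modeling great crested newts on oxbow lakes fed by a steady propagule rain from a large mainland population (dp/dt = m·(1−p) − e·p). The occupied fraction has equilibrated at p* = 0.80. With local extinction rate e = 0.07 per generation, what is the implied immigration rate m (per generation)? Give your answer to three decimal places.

0.280

At equilibrium m(1−p*) = e·p*, so m = e·p*/(1−p*).
m = 0.07 × 0.80 / 0.2000 = 0.0560/0.2000 = 0.2800.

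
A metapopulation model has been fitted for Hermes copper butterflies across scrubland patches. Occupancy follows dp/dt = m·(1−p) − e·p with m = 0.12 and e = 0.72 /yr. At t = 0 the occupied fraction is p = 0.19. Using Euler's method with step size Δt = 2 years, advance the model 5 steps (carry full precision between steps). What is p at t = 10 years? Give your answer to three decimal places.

0.136

Update rule: p ← p + [m·(1−p) − e·p]·Δt with Δt = 2.
step 1: Δp = -0.07920, p = 0.11080
step 2: Δp = +0.05386, p = 0.16466
step 3: Δp = -0.03662, p = 0.12803
step 4: Δp = +0.02490, p = 0.15294
step 5: Δp = -0.01693, p = 0.13600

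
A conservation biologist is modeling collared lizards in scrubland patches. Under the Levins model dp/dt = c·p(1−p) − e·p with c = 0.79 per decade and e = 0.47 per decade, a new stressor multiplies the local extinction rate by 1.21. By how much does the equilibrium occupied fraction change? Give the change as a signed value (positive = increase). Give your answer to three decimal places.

Before: p* = 1 − 0.47/0.79 = 0.4051.
After the change, c = 0.79, e = 0.5687, so p* = 1 − 0.5687/0.79 = 0.2801.
Δp* = 0.2801 − 0.4051 = -0.1249.

-0.125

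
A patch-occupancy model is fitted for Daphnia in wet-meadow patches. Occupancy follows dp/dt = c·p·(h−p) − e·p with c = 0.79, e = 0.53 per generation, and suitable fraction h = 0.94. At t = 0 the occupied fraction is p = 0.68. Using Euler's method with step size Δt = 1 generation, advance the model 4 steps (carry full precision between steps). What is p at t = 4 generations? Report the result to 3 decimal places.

Update rule: p ← p + [c·p·(h−p) − e·p]·Δt with Δt = 1.
  1  |  dp/dt·Δt = -0.220728  |  p_1 = 0.459272
  2  |  dp/dt·Δt = -0.068994  |  p_2 = 0.390278
  3  |  dp/dt·Δt = -0.037357  |  p_3 = 0.352921
  4  |  dp/dt·Δt = -0.023366  |  p_4 = 0.329555

0.330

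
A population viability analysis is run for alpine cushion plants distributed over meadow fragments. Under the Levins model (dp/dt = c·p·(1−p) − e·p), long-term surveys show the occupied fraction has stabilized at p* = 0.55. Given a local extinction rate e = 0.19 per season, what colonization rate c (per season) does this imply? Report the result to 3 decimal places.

At equilibrium c(1−p*) = e, so c = e/(1−p*).
c = 0.19/(1 − 0.55) = 0.19/0.4500 = 0.4222.

0.422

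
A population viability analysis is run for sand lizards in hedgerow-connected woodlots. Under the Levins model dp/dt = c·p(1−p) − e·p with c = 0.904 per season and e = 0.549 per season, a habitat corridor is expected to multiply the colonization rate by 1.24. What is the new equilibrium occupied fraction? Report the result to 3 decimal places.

0.510

Before: p* = 1 − 0.549/0.904 = 0.3927.
After the change, c = 1.12096, e = 0.549, so p* = 1 − 0.549/1.12096 = 0.5102.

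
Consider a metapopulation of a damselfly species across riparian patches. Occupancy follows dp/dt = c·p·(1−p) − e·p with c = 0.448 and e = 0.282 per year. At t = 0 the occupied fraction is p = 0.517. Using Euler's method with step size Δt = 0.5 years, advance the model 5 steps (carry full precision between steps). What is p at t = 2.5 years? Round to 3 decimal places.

Update rule: p ← p + [c·p·(1−p) − e·p]·Δt with Δt = 0.5.
p: 0.51700 → 0.50004  (Δp = -0.01696)
p: 0.50004 → 0.48553  (Δp = -0.01451)
p: 0.48553 → 0.47303  (Δp = -0.01251)
p: 0.47303 → 0.46217  (Δp = -0.01086)
p: 0.46217 → 0.45268  (Δp = -0.00949)

0.453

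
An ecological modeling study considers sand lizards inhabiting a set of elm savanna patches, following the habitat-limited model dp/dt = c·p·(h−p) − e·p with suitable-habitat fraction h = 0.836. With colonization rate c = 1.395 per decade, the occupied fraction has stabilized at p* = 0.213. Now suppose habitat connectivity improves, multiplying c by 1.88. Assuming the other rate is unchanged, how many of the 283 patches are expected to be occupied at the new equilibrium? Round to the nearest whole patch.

Balance c(h−p*) = e gives e = 1.395×(0.836 − 0.21300) = 0.86908.
New p* = 0.836 − e/c = 0.836 − 0.86908/2.62260 = 0.50462.
Expected occupied = 283 × 0.50462 = 142.81 ≈ 143.

143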